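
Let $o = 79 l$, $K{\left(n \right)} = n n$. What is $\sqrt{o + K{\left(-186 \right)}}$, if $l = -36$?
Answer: $126 \sqrt{2} \approx 178.19$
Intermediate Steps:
$K{\left(n \right)} = n^{2}$
$o = -2844$ ($o = 79 \left(-36\right) = -2844$)
$\sqrt{o + K{\left(-186 \right)}} = \sqrt{-2844 + \left(-186\right)^{2}} = \sqrt{-2844 + 34596} = \sqrt{31752} = 126 \sqrt{2}$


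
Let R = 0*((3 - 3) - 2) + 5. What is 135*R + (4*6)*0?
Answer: 675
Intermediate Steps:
R = 5 (R = 0*(0 - 2) + 5 = 0*(-2) + 5 = 0 + 5 = 5)
135*R + (4*6)*0 = 135*5 + (4*6)*0 = 675 + 24*0 = 675 + 0 = 675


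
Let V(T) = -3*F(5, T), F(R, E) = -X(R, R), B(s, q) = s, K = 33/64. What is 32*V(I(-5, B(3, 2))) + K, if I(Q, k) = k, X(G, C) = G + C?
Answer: 61473/64 ≈ 960.52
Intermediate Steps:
K = 33/64 (K = 33*(1/64) = 33/64 ≈ 0.51563)
X(G, C) = C + G
F(R, E) = -2*R (F(R, E) = -(R + R) = -2*R)
V(T) = 30 (V(T) = -(-6)*5 = -3*(-10) = 30)
32*V(I(-5, B(3, 2))) + K = 32*30 + 33/64 = 960 + 33/64 = 61473/64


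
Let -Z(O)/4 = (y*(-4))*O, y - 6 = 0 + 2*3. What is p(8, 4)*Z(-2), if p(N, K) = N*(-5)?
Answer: 15360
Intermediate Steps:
y = 12 (y = 6 + (0 + 2*3) = 6 + (0 + 6) = 6 + 6 = 12)
Z(O) = 192*O (Z(O) = -4*12*(-4)*O = -(-192)*O = 192*O)
p(N, K) = -5*N
p(8, 4)*Z(-2) = (-5*8)*(192*(-2)) = -40*(-384) = 15360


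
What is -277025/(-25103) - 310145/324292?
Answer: 82051421365/8140702076 ≈ 10.079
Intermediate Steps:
-277025/(-25103) - 310145/324292 = -277025*(-1/25103) - 310145*1/324292 = 277025/25103 - 310145/324292 = 82051421365/8140702076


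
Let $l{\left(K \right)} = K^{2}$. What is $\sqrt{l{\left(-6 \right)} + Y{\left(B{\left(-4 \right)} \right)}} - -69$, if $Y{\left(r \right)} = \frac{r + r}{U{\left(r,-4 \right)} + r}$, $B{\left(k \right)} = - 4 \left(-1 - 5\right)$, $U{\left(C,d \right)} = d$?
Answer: $69 + \frac{8 \sqrt{15}}{5} \approx 75.197$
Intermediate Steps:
$B{\left(k \right)} = 24$ ($B{\left(k \right)} = \left(-4\right) \left(-6\right) = 24$)
$Y{\left(r \right)} = \frac{2 r}{-4 + r}$ ($Y{\left(r \right)} = \frac{r + r}{-4 + r} = \frac{2 r}{-4 + r}$)
$\sqrt{l{\left(-6 \right)} + Y{\left(B{\left(-4 \right)} \right)}} - -69 = \sqrt{\left(-6\right)^{2} + 2 \cdot 24 \frac{1}{-4 + 24}} - -69 = \sqrt{36 + 2 \cdot 24 \cdot \frac{1}{20}} + 69 = \sqrt{36 + \frac{12}{5}} + 69 = \sqrt{\frac{192}{5}} + 69 = \frac{8 \sqrt{15}}{5} + 69 = 69 + \frac{8 \sqrt{15}}{5}$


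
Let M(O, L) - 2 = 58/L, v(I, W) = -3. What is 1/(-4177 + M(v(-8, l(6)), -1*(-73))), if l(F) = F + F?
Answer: -73/304717 ≈ -0.00023957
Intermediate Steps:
l(F) = 2*F
M(O, L) = 2 + 58/L
1/(-4177 + M(v(-8, l(6)), -1*(-73))) = 1/(-4177 + (2 + 58/((-1*(-73))))) = 1/(-4177 + (2 + 58/73)) = 1/(-4177 + 204/73) = 1/(-304717/73) = -73/304717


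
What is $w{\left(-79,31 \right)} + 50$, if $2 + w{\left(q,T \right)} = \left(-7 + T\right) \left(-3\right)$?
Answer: $-24$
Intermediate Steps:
$w{\left(q,T \right)} = 19 - 3 T$ ($w{\left(q,T \right)} = -2 + \left(-7 + T\right) \left(-3\right) = -2 - \left(-21 + 3 T\right) = 19 - 3 T$)
$w{\left(-79,31 \right)} + 50 = \left(19 - 93\right) + 50 = -74 + 50 = -24$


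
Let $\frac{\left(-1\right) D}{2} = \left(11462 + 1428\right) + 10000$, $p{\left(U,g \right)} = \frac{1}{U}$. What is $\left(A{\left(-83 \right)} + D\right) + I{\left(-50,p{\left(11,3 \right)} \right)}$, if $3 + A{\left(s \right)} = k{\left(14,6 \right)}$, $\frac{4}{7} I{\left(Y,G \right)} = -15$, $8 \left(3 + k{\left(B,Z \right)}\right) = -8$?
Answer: $- \frac{183253}{4} \approx -45813.0$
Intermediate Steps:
$k{\left(B,Z \right)} = -4$ ($k{\left(B,Z \right)} = -3 + \frac{1}{8} \left(-8\right) = -3 - 1 = -4$)
$I{\left(Y,G \right)} = - \frac{105}{4}$ ($I{\left(Y,G \right)} = \frac{7}{4} \left(-15\right) = - \frac{105}{4}$)
$A{\left(s \right)} = -7$ ($A{\left(s \right)} = -3 - 4 = -7$)
$D = -45780$ ($D = - 2 \left(\left(11462 + 1428\right) + 10000\right) = - 2 \left(12890 + 10000\right) = \left(-2\right) 22890 = -45780$)
$\left(A{\left(-83 \right)} + D\right) + I{\left(-50,p{\left(11,3 \right)} \right)} = \left(-7 - 45780\right) - \frac{105}{4} = -45787 - \frac{105}{4} = - \frac{183253}{4}$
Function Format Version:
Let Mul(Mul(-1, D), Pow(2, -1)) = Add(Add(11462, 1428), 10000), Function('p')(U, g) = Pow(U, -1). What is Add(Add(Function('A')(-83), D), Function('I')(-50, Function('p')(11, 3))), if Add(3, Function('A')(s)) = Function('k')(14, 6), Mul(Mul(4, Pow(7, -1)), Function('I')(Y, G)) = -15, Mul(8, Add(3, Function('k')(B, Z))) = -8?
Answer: Rational(-183253, 4) ≈ -45813.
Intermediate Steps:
Function('k')(B, Z) = -4 (Function('k')(B, Z) = Add(-3, Mul(Rational(1, 8), -8)) = Add(-3, -1) = -4)
Function('I')(Y, G) = Rational(-105, 4) (Function('I')(Y, G) = Mul(Rational(7, 4), -15) = Rational(-105, 4))
Function('A')(s) = -7 (Function('A')(s) = Add(-3, -4) = -7)
D = -45780 (D = Mul(-2, Add(Add(11462, 1428), 10000)) = Mul(-2, Add(12890, 10000)) = Mul(-2, 22890) = -45780)
Add(Add(Function('A')(-83), D), Function('I')(-50, Function('p')(11, 3))) = Add(Add(-7, -45780), Rational(-105, 4)) = Add(-45787, Rational(-105, 4)) = Rational(-183253, 4)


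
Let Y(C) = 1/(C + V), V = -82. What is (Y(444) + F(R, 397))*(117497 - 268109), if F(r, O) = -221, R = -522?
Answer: 6024555306/181 ≈ 3.3285e+7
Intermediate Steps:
Y(C) = 1/(-82 + C) (Y(C) = 1/(C - 82) = 1/(-82 + C))
(Y(444) + F(R, 397))*(117497 - 268109) = (1/(-82 + 444) - 221)*(117497 - 268109) = (1/362 - 221)*(-150612) = -80001/362*(-150612) = 6024555306/181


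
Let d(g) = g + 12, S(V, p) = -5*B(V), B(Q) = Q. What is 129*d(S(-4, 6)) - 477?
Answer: 3651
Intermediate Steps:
S(V, p) = -5*V
d(g) = 12 + g
129*d(S(-4, 6)) - 477 = 129*(12 - 5*(-4)) - 477 = 129*(12 + 20) - 477 = 129*32 - 477 = 4128 - 477 = 3651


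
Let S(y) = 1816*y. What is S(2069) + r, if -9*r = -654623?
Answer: 34470359/9 ≈ 3.8300e+6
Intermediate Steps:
r = 654623/9 (r = -⅑*(-654623) = 654623/9 ≈ 72736.)
S(2069) + r = 1816*2069 + 654623/9 = 3757304 + 654623/9 = 34470359/9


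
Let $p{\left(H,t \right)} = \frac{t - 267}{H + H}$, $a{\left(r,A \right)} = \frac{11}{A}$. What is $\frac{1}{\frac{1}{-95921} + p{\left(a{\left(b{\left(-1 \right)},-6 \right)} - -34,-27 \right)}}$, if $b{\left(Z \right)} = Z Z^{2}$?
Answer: $- \frac{95921}{438355} \approx -0.21882$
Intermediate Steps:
$b{\left(Z \right)} = Z^{3}$
$p{\left(H,t \right)} = \frac{-267 + t}{2 H}$
$\frac{1}{\frac{1}{-95921} + p{\left(a{\left(b{\left(-1 \right)},-6 \right)} - -34,-27 \right)}} = \frac{1}{\frac{1}{-95921} + \frac{-267 - 27}{2 \left(\frac{11}{-6} - -34\right)}} = \frac{1}{- \frac{1}{95921} + \frac{1}{2} \frac{1}{11 \left(- \frac{1}{6}\right) + 34} \left(-294\right)} = \frac{1}{- \frac{1}{95921} + \frac{1}{2} \frac{1}{- \frac{11}{6} + 34} \left(-294\right)} = \frac{1}{- \frac{1}{95921} + \frac{1}{2} \frac{1}{\frac{193}{6}} \left(-294\right)} = \frac{1}{- \frac{1}{95921} + \frac{1}{2} \cdot \frac{6}{193} \left(-294\right)} = \frac{1}{- \frac{1}{95921} - \frac{882}{193}} = \frac{1}{- \frac{438355}{95921}} = - \frac{95921}{438355}$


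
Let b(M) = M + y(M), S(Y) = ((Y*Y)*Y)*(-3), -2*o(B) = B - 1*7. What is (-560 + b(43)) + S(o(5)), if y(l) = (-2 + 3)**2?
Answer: -519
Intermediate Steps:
o(B) = 7/2 - B/2 (o(B) = -(B - 1*7)/2 = -(B - 7)/2 = -(-7 + B)/2 = 7/2 - B/2)
y(l) = 1 (y(l) = 1**2 = 1)
S(Y) = -3*Y**3 (S(Y) = (Y**2*Y)*(-3) = Y**3*(-3) = -3*Y**3)
b(M) = 1 + M (b(M) = M + 1 = 1 + M)
(-560 + b(43)) + S(o(5)) = (-560 + (1 + 43)) - 3*(7/2 - 1/2*5)**3 = (-560 + 44) - 3*(7/2 - 5/2)**3 = -516 - 3*1**3 = -516 - 3*1 = -516 - 3 = -519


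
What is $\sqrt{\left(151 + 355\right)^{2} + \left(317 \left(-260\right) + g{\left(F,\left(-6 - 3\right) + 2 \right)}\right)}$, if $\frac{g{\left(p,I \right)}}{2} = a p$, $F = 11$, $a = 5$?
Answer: $\sqrt{173726} \approx 416.8$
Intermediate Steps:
$g{\left(p,I \right)} = 10 p$ ($g{\left(p,I \right)} = 2 \cdot 5 p = 10 p$)
$\sqrt{\left(151 + 355\right)^{2} + \left(317 \left(-260\right) + g{\left(F,\left(-6 - 3\right) + 2 \right)}\right)} = \sqrt{\left(151 + 355\right)^{2} + \left(317 \left(-260\right) + 10 \cdot 11\right)} = \sqrt{506^{2} + \left(-82420 + 110\right)} = \sqrt{256036 - 82310} = \sqrt{173726}$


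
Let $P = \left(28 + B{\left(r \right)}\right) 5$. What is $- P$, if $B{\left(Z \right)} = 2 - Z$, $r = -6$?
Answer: $-180$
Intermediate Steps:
$P = 180$ ($P = \left(28 + \left(2 - -6\right)\right) 5 = \left(28 + \left(2 + 6\right)\right) 5 = \left(28 + 8\right) 5 = 36 \cdot 5 = 180$)
$- P = \left(-1\right) 180 = -180$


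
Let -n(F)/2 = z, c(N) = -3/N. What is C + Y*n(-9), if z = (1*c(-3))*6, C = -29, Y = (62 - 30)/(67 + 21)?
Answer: -367/11 ≈ -33.364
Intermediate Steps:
Y = 4/11 (Y = 32/88 = 32*(1/88) = 4/11 ≈ 0.36364)
z = 6 (z = (1*(-3/(-3)))*6 = (1*(-3*(-⅓)))*6 = (1*1)*6 = 1*6 = 6)
n(F) = -12 (n(F) = -2*6 = -12)
C + Y*n(-9) = -29 + (4/11)*(-12) = -29 - 48/11 = -367/11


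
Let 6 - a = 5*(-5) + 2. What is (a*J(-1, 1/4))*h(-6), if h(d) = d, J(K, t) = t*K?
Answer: 87/2 ≈ 43.500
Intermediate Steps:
J(K, t) = K*t
a = 29 (a = 6 - (5*(-5) + 2) = 6 - (-25 + 2) = 6 - 1*(-23) = 6 + 23 = 29)
(a*J(-1, 1/4))*h(-6) = (29*(-1/4))*(-6) = -29/4*(-6) = 87/2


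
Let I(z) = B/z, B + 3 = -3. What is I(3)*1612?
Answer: -3224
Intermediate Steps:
B = -6 (B = -3 - 3 = -6)
I(z) = -6/z
I(3)*1612 = -6/3*1612 = -6*1/3*1612 = -2*1612 = -3224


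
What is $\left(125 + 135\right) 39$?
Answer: $10140$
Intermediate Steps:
$\left(125 + 135\right) 39 = 260 \cdot 39 = 10140$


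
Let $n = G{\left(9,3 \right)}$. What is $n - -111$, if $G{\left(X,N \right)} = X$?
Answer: $120$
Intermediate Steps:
$n = 9$
$n - -111 = 9 - -111 = 9 + 111 = 120$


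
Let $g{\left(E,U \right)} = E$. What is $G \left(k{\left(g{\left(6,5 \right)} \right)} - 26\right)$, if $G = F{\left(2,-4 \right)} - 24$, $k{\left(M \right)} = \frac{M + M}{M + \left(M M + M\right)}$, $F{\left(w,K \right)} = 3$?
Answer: $\frac{2163}{4} \approx 540.75$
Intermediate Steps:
$k{\left(M \right)} = \frac{2 M}{M^{2} + 2 M}$ ($k{\left(M \right)} = \frac{2 M}{M + \left(M^{2} + M\right)} = \frac{2 M}{M + \left(M + M^{2}\right)} = \frac{2 M}{M^{2} + 2 M}$)
$G = -21$ ($G = 3 - 24 = -21$)
$G \left(k{\left(g{\left(6,5 \right)} \right)} - 26\right) = - 21 \left(\frac{2}{2 + 6} - 26\right) = - 21 \left(\frac{2}{8} - 26\right) = - 21 \left(2 \cdot \frac{1}{8} - 26\right) = - 21 \left(\frac{1}{4} - 26\right) = \left(-21\right) \left(- \frac{103}{4}\right) = \frac{2163}{4}$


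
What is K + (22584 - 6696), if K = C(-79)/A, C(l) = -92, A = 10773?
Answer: 171161332/10773 ≈ 15888.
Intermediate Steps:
K = -92/10773 ≈ -0.0085399
K + (22584 - 6696) = -92/10773 + (22584 - 6696) = -92/10773 + 15888 = 171161332/10773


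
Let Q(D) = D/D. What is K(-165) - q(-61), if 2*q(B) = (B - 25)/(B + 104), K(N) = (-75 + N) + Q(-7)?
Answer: -238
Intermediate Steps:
Q(D) = 1
K(N) = -74 + N (K(N) = (-75 + N) + 1 = -74 + N)
q(B) = (-25 + B)/(2*(104 + B)) (q(B) = ((B - 25)/(B + 104))/2 = ((-25 + B)/(104 + B))/2 = (-25 + B)/(2*(104 + B)))
K(-165) - q(-61) = (-74 - 165) - (-25 - 61)/(2*(104 - 61)) = -239 - (-86)/(2*43) = -239 - 1*(-1) = -239 + 1 = -238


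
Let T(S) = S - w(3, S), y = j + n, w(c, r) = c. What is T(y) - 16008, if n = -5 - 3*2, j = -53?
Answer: -16075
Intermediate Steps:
n = -11 (n = -5 - 6 = -11)
y = -64 (y = -53 - 11 = -64)
T(S) = -3 + S (T(S) = S - 1*3 = S - 3 = -3 + S)
T(y) - 16008 = (-3 - 64) - 16008 = -67 - 16008 = -16075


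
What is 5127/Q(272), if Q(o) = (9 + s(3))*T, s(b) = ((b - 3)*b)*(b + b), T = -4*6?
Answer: -1709/72 ≈ -23.736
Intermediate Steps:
T = -24
s(b) = 2*b²*(-3 + b) (s(b) = ((-3 + b)*b)*(2*b) = (b*(-3 + b))*(2*b) = 2*b²*(-3 + b))
Q(o) = -216 (Q(o) = (9 + 2*3²*(-3 + 3))*(-24) = (9 + 2*9*0)*(-24) = (9 + 0)*(-24) = 9*(-24) = -216)
5127/Q(272) = 5127/(-216) = 5127*(-1/216) = -1709/72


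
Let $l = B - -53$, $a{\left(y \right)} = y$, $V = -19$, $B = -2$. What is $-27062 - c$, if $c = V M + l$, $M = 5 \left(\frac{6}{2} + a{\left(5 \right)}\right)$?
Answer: $-26353$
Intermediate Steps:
$M = 40$ ($M = 5 \left(\frac{6}{2} + 5\right) = 5 \left(6 \cdot \frac{1}{2} + 5\right) = 5 \left(3 + 5\right) = 5 \cdot 8 = 40$)
$l = 51$ ($l = -2 - -53 = -2 + 53 = 51$)
$c = -709$ ($c = \left(-19\right) 40 + 51 = -760 + 51 = -709$)
$-27062 - c = -27062 - -709 = -27062 + 709 = -26353$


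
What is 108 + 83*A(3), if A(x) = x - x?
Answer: 108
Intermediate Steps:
A(x) = 0
108 + 83*A(3) = 108 + 83*0 = 108 + 0 = 108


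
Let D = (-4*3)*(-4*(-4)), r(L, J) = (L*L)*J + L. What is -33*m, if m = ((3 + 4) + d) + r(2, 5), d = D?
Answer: 5379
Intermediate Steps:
r(L, J) = L + J*L**2 (r(L, J) = L**2*J + L = J*L**2 + L = L + J*L**2)
D = -192 (D = -12*16 = -192)
d = -192
m = -163 (m = ((3 + 4) - 192) + 2*(1 + 5*2) = (7 - 192) + 2*(1 + 10) = -185 + 2*11 = -185 + 22 = -163)
-33*m = -33*(-163) = 5379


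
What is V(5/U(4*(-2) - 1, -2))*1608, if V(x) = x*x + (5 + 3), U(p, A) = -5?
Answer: 14472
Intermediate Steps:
V(x) = 8 + x² (V(x) = x² + 8 = 8 + x²)
V(5/U(4*(-2) - 1, -2))*1608 = (8 + (5/(-5))²)*1608 = (8 + (5*(-⅕))²)*1608 = (8 + (-1)²)*1608 = (8 + 1)*1608 = 9*1608 = 14472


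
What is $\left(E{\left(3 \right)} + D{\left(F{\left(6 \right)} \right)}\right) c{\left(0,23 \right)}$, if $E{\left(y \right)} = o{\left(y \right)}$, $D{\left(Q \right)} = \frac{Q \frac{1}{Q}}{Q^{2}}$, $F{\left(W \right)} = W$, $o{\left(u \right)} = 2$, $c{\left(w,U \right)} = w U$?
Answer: $0$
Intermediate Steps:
$c{\left(w,U \right)} = U w$
$D{\left(Q \right)} = \frac{1}{Q^{2}}$ ($D{\left(Q \right)} = 1 \frac{1}{Q^{2}} = \frac{1}{Q^{2}}$)
$E{\left(y \right)} = 2$
$\left(E{\left(3 \right)} + D{\left(F{\left(6 \right)} \right)}\right) c{\left(0,23 \right)} = \left(2 + \frac{1}{36}\right) 23 \cdot 0 = \left(2 + \frac{1}{36}\right) 0 = \frac{73}{36} \cdot 0 = 0$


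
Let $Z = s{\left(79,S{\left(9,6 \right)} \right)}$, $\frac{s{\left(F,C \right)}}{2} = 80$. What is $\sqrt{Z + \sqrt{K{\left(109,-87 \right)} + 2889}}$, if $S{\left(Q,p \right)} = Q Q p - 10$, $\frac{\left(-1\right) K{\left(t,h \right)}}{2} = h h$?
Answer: $\sqrt{160 + 3 i \sqrt{1361}} \approx 13.314 + 4.1562 i$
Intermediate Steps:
$K{\left(t,h \right)} = - 2 h^{2}$ ($K{\left(t,h \right)} = - 2 h h = - 2 h^{2}$)
$S{\left(Q,p \right)} = -10 + p Q^{2}$ ($S{\left(Q,p \right)} = Q^{2} p - 10 = p Q^{2} - 10 = -10 + p Q^{2}$)
$s{\left(F,C \right)} = 160$ ($s{\left(F,C \right)} = 2 \cdot 80 = 160$)
$Z = 160$
$\sqrt{Z + \sqrt{K{\left(109,-87 \right)} + 2889}} = \sqrt{160 + \sqrt{- 2 \left(-87\right)^{2} + 2889}} = \sqrt{160 + \sqrt{\left(-2\right) 7569 + 2889}} = \sqrt{160 + \sqrt{-15138 + 2889}} = \sqrt{160 + \sqrt{-12249}} = \sqrt{160 + 3 i \sqrt{1361}}$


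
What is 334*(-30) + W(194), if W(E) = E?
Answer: -9826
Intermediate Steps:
334*(-30) + W(194) = 334*(-30) + 194 = -10020 + 194 = -9826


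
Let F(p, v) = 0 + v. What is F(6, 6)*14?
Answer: 84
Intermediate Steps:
F(p, v) = v
F(6, 6)*14 = 6*14 = 84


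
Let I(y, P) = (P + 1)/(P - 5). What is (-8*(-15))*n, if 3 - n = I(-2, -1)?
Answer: 360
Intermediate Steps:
I(y, P) = (1 + P)/(-5 + P)
n = 3 (n = 3 - (1 - 1)/(-5 - 1) = 3 - 0/(-6) = 3 - (-1)*0/6 = 3 - 1*0 = 3 + 0 = 3)
(-8*(-15))*n = -8*(-15)*3 = 120*3 = 360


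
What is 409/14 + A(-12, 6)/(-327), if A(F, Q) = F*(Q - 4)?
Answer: 44693/1526 ≈ 29.288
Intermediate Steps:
A(F, Q) = F*(-4 + Q)
409/14 + A(-12, 6)/(-327) = 409/14 - 12*(-4 + 6)/(-327) = 409*(1/14) - 12*2*(-1/327) = 409/14 - 24*(-1/327) = 409/14 + 8/109 = 44693/1526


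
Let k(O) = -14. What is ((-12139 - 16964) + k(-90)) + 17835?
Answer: -11282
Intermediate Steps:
((-12139 - 16964) + k(-90)) + 17835 = ((-12139 - 16964) - 14) + 17835 = (-29103 - 14) + 17835 = -29117 + 17835 = -11282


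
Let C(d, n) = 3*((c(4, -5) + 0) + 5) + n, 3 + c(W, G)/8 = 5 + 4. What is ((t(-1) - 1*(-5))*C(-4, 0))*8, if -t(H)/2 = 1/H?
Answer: 8904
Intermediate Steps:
c(W, G) = 48 (c(W, G) = -24 + 8*(5 + 4) = -24 + 8*9 = -24 + 72 = 48)
t(H) = -2/H
C(d, n) = 159 + n (C(d, n) = 3*((48 + 0) + 5) + n = 3*(48 + 5) + n = 3*53 + n = 159 + n)
((t(-1) - 1*(-5))*C(-4, 0))*8 = ((-2/(-1) - 1*(-5))*(159 + 0))*8 = ((-2*(-1) + 5)*159)*8 = ((2 + 5)*159)*8 = (7*159)*8 = 1113*8 = 8904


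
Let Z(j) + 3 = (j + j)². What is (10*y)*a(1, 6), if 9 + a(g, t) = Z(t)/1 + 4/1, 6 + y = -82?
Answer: -119680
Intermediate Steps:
y = -88 (y = -6 - 82 = -88)
Z(j) = -3 + 4*j² (Z(j) = -3 + (j + j)² = -3 + (2*j)² = -3 + 4*j²)
a(g, t) = -8 + 4*t² (a(g, t) = -9 + ((-3 + 4*t²)/1 + 4/1) = -9 + ((-3 + 4*t²)*1 + 4*1) = -9 + ((-3 + 4*t²) + 4) = -9 + (1 + 4*t²) = -8 + 4*t²)
(10*y)*a(1, 6) = (10*(-88))*(-8 + 4*6²) = -880*(-8 + 4*36) = -880*(-8 + 144) = -880*136 = -119680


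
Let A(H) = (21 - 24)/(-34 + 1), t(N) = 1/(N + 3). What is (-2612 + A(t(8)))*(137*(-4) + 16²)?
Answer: 8389452/11 ≈ 7.6268e+5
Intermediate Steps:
t(N) = 1/(3 + N)
A(H) = 1/11 (A(H) = -3/(-33) = -3*(-1/33) = 1/11)
(-2612 + A(t(8)))*(137*(-4) + 16²) = (-2612 + 1/11)*(137*(-4) + 16²) = -28731*(-548 + 256)/11 = -28731/11*(-292) = 8389452/11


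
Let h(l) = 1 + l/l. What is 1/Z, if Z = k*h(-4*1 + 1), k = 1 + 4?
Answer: ⅒ ≈ 0.10000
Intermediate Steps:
h(l) = 2 (h(l) = 1 + 1 = 2)
k = 5
Z = 10 (Z = 5*2 = 10)
1/Z = 1/10 = ⅒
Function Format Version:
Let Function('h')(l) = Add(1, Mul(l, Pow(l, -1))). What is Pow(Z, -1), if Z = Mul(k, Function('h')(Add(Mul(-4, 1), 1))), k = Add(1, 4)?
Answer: Rational(1, 10) ≈ 0.10000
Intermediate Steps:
Function('h')(l) = 2 (Function('h')(l) = Add(1, 1) = 2)
k = 5
Z = 10 (Z = Mul(5, 2) = 10)
Pow(Z, -1) = Pow(10, -1) = Rational(1, 10)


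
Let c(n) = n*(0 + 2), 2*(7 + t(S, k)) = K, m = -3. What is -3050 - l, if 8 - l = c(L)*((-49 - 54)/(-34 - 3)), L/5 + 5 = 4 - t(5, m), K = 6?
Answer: -110056/37 ≈ -2974.5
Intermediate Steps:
t(S, k) = -4 (t(S, k) = -7 + (1/2)*6 = -7 + 3 = -4)
L = 15 (L = -25 + 5*(4 - 1*(-4)) = -25 + 5*(4 + 4) = -25 + 5*8 = -25 + 40 = 15)
c(n) = 2*n (c(n) = n*2 = 2*n)
l = -2794/37 (l = 8 - 2*15*(-49 - 54)/(-34 - 3) = 8 - 30*(-103/(-37)) = 8 - 30*(-103*(-1/37)) = 8 - 30*103/37 = 8 - 1*3090/37 = 8 - 3090/37 = -2794/37 ≈ -75.514)
-3050 - l = -3050 - 1*(-2794/37) = -3050 + 2794/37 = -110056/37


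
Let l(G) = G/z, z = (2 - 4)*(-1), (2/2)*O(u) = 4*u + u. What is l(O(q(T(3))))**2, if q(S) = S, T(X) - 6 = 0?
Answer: 225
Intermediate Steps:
T(X) = 6 (T(X) = 6 + 0 = 6)
O(u) = 5*u (O(u) = 4*u + u = 5*u)
z = 2 (z = -2*(-1) = 2)
l(G) = G/2
l(O(q(T(3))))**2 = ((5*6)/2)**2 = ((1/2)*30)**2 = 15**2 = 225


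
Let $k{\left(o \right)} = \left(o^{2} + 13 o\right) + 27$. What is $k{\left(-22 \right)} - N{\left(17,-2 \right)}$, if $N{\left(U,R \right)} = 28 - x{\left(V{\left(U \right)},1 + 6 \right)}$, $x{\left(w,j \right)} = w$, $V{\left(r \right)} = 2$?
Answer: $199$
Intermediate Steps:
$k{\left(o \right)} = 27 + o^{2} + 13 o$
$N{\left(U,R \right)} = 26$ ($N{\left(U,R \right)} = 28 - 2 = 26$)
$k{\left(-22 \right)} - N{\left(17,-2 \right)} = \left(27 + \left(-22\right)^{2} + 13 \left(-22\right)\right) - 26 = \left(27 + 484 - 286\right) - 26 = 225 - 26 = 199$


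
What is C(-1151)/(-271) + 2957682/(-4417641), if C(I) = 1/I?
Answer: -307519569827/459318332787 ≈ -0.66951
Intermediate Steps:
C(-1151)/(-271) + 2957682/(-4417641) = 1/(-1151*(-271)) + 2957682/(-4417641) = -1/1151*(-1/271) + 2957682*(-1/4417641) = 1/311921 - 985894/1472547 = -307519569827/459318332787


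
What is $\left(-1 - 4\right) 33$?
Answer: $-165$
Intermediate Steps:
$\left(-1 - 4\right) 33 = \left(-5\right) 33 = -165$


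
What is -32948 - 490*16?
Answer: -40788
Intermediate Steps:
-32948 - 490*16 = -32948 - 7840 = -40788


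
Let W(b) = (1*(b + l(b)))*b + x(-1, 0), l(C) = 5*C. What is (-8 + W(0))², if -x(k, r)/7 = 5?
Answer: 1849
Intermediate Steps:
x(k, r) = -35 (x(k, r) = -7*5 = -35)
W(b) = -35 + 6*b² (W(b) = (1*(b + 5*b))*b - 35 = (1*(6*b))*b - 35 = (6*b)*b - 35 = 6*b² - 35 = -35 + 6*b²)
(-8 + W(0))² = (-8 + (-35 + 6*0²))² = (-8 + (-35 + 6*0))² = (-8 + (-35 + 0))² = (-8 - 35)² = (-43)² = 1849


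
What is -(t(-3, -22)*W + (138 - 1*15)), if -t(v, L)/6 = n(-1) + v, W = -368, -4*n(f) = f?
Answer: 5949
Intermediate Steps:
n(f) = -f/4
t(v, L) = -3/2 - 6*v (t(v, L) = -6*(-¼*(-1) + v) = -6*(¼ + v) = -3/2 - 6*v)
-(t(-3, -22)*W + (138 - 1*15)) = -((-3/2 - 6*(-3))*(-368) + (138 - 1*15)) = -((-3/2 + 18)*(-368) + (138 - 15)) = -((33/2)*(-368) + 123) = -(-6072 + 123) = -1*(-5949) = 5949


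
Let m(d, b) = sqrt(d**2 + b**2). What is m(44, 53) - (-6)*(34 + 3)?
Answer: 222 + sqrt(4745) ≈ 290.88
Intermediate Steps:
m(d, b) = sqrt(b**2 + d**2)
m(44, 53) - (-6)*(34 + 3) = sqrt(53**2 + 44**2) - (-6)*(34 + 3) = sqrt(2809 + 1936) - (-6)*37 = sqrt(4745) - 1*(-222) = sqrt(4745) + 222 = 222 + sqrt(4745)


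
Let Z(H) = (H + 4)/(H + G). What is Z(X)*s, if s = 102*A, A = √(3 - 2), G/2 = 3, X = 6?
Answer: 85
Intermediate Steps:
G = 6 (G = 2*3 = 6)
A = 1 (A = √1 = 1)
Z(H) = (4 + H)/(6 + H) (Z(H) = (H + 4)/(H + 6) = (4 + H)/(6 + H))
s = 102 (s = 102*1 = 102)
Z(X)*s = ((4 + 6)/(6 + 6))*102 = (10/12)*102 = ((1/12)*10)*102 = (⅚)*102 = 85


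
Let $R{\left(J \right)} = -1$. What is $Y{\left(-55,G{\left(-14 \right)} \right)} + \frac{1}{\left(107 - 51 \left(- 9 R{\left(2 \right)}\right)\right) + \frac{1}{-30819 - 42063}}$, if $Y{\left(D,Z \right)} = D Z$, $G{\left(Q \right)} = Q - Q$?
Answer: $- \frac{72882}{25654465} \approx -0.0028409$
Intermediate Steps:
$G{\left(Q \right)} = 0$
$Y{\left(-55,G{\left(-14 \right)} \right)} + \frac{1}{\left(107 - 51 \left(- 9 R{\left(2 \right)}\right)\right) + \frac{1}{-30819 - 42063}} = \left(-55\right) 0 + \frac{1}{\left(107 - 51 \left(\left(-9\right) \left(-1\right)\right)\right) + \frac{1}{-30819 - 42063}} = 0 + \frac{1}{\left(107 - 459\right) + \frac{1}{-72882}} = 0 + \frac{1}{\left(107 - 459\right) - \frac{1}{72882}} = 0 + \frac{1}{-352 - \frac{1}{72882}} = 0 + \frac{1}{- \frac{25654465}{72882}} = 0 - \frac{72882}{25654465} = - \frac{72882}{25654465}$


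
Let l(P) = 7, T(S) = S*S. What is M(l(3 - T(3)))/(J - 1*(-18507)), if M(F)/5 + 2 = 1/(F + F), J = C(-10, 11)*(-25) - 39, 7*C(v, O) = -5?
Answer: -135/258802 ≈ -0.00052163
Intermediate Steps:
T(S) = S**2
C(v, O) = -5/7 (C(v, O) = (1/7)*(-5) = -5/7)
J = -148/7 (J = -5/7*(-25) - 39 = 125/7 - 39 = -148/7 ≈ -21.143)
M(F) = -10 + 5/(2*F) (M(F) = -10 + 5/(F + F) = -10 + 5/((2*F)) = -10 + 5*(1/(2*F)) = -10 + 5/(2*F))
M(l(3 - T(3)))/(J - 1*(-18507)) = (-10 + (5/2)/7)/(-148/7 - 1*(-18507)) = (-10 + (5/2)*(1/7))/(-148/7 + 18507) = (-10 + 5/14)/(129401/7) = -135/14*7/129401 = -135/258802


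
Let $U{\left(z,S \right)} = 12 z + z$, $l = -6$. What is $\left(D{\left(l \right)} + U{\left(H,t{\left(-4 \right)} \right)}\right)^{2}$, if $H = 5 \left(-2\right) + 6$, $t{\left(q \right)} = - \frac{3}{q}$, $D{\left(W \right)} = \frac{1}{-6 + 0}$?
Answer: $\frac{97969}{36} \approx 2721.4$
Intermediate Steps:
$D{\left(W \right)} = - \frac{1}{6}$ ($D{\left(W \right)} = \frac{1}{-6} = - \frac{1}{6}$)
$H = -4$ ($H = -10 + 6 = -4$)
$U{\left(z,S \right)} = 13 z$
$\left(D{\left(l \right)} + U{\left(H,t{\left(-4 \right)} \right)}\right)^{2} = \left(- \frac{1}{6} + 13 \left(-4\right)\right)^{2} = \left(- \frac{1}{6} - 52\right)^{2} = \left(- \frac{313}{6}\right)^{2} = \frac{97969}{36}$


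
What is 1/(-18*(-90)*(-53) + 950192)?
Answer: 1/864332 ≈ 1.1570e-6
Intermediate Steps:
1/(-18*(-90)*(-53) + 950192) = 1/(1620*(-53) + 950192) = 1/(-85860 + 950192) = 1/864332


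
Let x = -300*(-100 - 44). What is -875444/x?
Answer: -218861/10800 ≈ -20.265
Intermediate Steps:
x = 43200 (x = -300*(-144) = 43200)
-875444/x = -875444/43200 = -875444*1/43200 = -218861/10800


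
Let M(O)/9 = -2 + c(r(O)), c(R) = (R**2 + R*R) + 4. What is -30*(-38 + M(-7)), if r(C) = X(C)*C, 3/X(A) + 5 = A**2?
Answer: 230865/484 ≈ 476.99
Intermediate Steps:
X(A) = 3/(-5 + A**2)
r(C) = 3*C/(-5 + C**2) (r(C) = (3/(-5 + C**2))*C = 3*C/(-5 + C**2))
c(R) = 4 + 2*R**2 (c(R) = (R**2 + R**2) + 4 = 2*R**2 + 4 = 4 + 2*R**2)
M(O) = 18 + 162*O**2/(-5 + O**2)**2 (M(O) = 9*(-2 + (4 + 2*(3*O/(-5 + O**2))**2)) = 9*(-2 + (4 + 2*(9*O**2/(-5 + O**2)**2))) = 9*(-2 + (4 + 18*O**2/(-5 + O**2)**2)) = 9*(2 + 18*O**2/(-5 + O**2)**2) = 18 + 162*O**2/(-5 + O**2)**2)
-30*(-38 + M(-7)) = -30*(-38 + (18 + 162*(-7)**2/(-5 + (-7)**2)**2)) = -30*(-38 + (18 + 162*49/(-5 + 49)**2)) = -30*(-38 + (18 + 162*49/44**2)) = -30*(-38 + (18 + 162*49*(1/1936))) = -30*(-38 + (18 + 3969/968)) = -30*(-38 + 21393/968) = -30*(-15391/968) = 230865/484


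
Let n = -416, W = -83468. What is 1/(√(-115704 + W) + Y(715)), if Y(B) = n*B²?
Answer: -53167400/11307089691089793 - I*√49793/22614179382179586 ≈ -4.7021e-9 - 9.8674e-15*I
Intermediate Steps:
Y(B) = -416*B²
1/(√(-115704 + W) + Y(715)) = 1/(√(-115704 - 83468) - 416*715²) = 1/(√(-199172) - 416*511225) = 1/(2*I*√49793 - 212669600) = 1/(-212669600 + 2*I*√49793)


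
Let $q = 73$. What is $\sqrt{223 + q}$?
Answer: $2 \sqrt{74} \approx 17.205$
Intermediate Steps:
$\sqrt{223 + q} = \sqrt{223 + 73} = \sqrt{296} = 2 \sqrt{74}$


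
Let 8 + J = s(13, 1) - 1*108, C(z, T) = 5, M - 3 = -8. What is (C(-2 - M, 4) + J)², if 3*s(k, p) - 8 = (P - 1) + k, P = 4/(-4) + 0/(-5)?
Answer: 98596/9 ≈ 10955.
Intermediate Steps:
M = -5 (M = 3 - 8 = -5)
P = -1 (P = 4*(-¼) + 0*(-⅕) = -1 + 0 = -1)
s(k, p) = 2 + k/3 (s(k, p) = 8/3 + ((-1 - 1) + k)/3 = 8/3 + (-2 + k)/3 = 8/3 + (-⅔ + k/3) = 2 + k/3)
J = -329/3 (J = -8 + ((2 + (⅓)*13) - 1*108) = -8 + ((2 + 13/3) - 108) = -8 + (19/3 - 108) = -8 - 305/3 = -329/3 ≈ -109.67)
(C(-2 - M, 4) + J)² = (5 - 329/3)² = (-314/3)² = 98596/9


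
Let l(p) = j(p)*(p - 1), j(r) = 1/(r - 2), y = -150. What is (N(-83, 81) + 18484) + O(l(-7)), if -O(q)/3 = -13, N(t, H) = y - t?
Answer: 18456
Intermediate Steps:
j(r) = 1/(-2 + r)
N(t, H) = -150 - t
l(p) = (-1 + p)/(-2 + p) (l(p) = (p - 1)/(-2 + p) = (-1 + p)/(-2 + p))
O(q) = 39 (O(q) = -3*(-13) = 39)
(N(-83, 81) + 18484) + O(l(-7)) = ((-150 - 1*(-83)) + 18484) + 39 = ((-150 + 83) + 18484) + 39 = (-67 + 18484) + 39 = 18417 + 39 = 18456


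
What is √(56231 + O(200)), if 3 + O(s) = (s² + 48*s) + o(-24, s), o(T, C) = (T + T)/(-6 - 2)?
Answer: √105834 ≈ 325.32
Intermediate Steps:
o(T, C) = -T/4 (o(T, C) = (2*T)/(-8) = (2*T)*(-⅛) = -T/4)
O(s) = 3 + s² + 48*s (O(s) = -3 + ((s² + 48*s) - ¼*(-24)) = -3 + ((s² + 48*s) + 6) = -3 + (6 + s² + 48*s) = 3 + s² + 48*s)
√(56231 + O(200)) = √(56231 + (3 + 200² + 48*200)) = √(56231 + (3 + 40000 + 9600)) = √(56231 + 49603) = √105834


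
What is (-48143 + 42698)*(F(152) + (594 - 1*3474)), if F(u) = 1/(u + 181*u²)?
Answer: 7286674981795/464664 ≈ 1.5682e+7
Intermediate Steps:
(-48143 + 42698)*(F(152) + (594 - 1*3474)) = (-48143 + 42698)*(1/(152*(1 + 181*152)) + (594 - 1*3474)) = -5445*(1/(152*(1 + 27512)) + (594 - 3474)) = -5445*((1/152)/27513 - 2880) = -5445*((1/152)*(1/27513) - 2880) = -5445*(1/4181976 - 2880) = -5445*(-12044090879/4181976) = 7286674981795/464664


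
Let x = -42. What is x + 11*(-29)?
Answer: -361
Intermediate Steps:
x + 11*(-29) = -42 + 11*(-29) = -42 - 319 = -361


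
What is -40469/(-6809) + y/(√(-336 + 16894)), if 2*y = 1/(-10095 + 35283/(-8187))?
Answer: 3679/619 - 2729*√16558/912710605856 ≈ 5.9435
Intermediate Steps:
y = -2729/55122032 (y = 1/(2*(-10095 + 35283/(-8187))) = 1/(2*(-10095 + 35283*(-1/8187))) = 1/(2*(-10095 - 11761/2729)) = 1/(2*(-27561016/2729)) = (½)*(-2729/27561016) = -2729/55122032 ≈ -4.9508e-5)
-40469/(-6809) + y/(√(-336 + 16894)) = -40469/(-6809) - 2729/(55122032*√(-336 + 16894)) = -40469*(-1/6809) - 2729*√16558/16558/55122032 = 3679/619 - 2729*√16558/912710605856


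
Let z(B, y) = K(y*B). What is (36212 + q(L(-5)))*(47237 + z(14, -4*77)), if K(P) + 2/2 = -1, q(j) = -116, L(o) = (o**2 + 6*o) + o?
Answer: 1704994560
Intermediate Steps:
L(o) = o**2 + 7*o
K(P) = -2 (K(P) = -1 - 1 = -2)
z(B, y) = -2
(36212 + q(L(-5)))*(47237 + z(14, -4*77)) = (36212 - 116)*(47237 - 2) = 36096*47235 = 1704994560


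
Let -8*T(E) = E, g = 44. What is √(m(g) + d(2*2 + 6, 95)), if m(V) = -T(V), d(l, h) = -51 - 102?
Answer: I*√590/2 ≈ 12.145*I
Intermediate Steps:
T(E) = -E/8
d(l, h) = -153
m(V) = V/8 (m(V) = -(-1)*V/8 = V/8)
√(m(g) + d(2*2 + 6, 95)) = √((⅛)*44 - 153) = √(11/2 - 153) = √(-295/2) = I*√590/2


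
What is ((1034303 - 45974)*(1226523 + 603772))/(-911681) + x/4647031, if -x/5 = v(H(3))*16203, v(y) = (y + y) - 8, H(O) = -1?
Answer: -8406169903268661555/4236609869111 ≈ -1.9842e+6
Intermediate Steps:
v(y) = -8 + 2*y (v(y) = 2*y - 8 = -8 + 2*y)
x = 810150 (x = -5*(-8 + 2*(-1))*16203 = -5*(-8 - 2)*16203 = -(-50)*16203 = -5*(-162030) = 810150)
((1034303 - 45974)*(1226523 + 603772))/(-911681) + x/4647031 = ((1034303 - 45974)*(1226523 + 603772))/(-911681) + 810150/4647031 = (988329*1830295)*(-1/911681) + 810150*(1/4647031) = 1808933627055*(-1/911681) + 810150/4647031 = -1808933627055/911681 + 810150/4647031 = -8406169903268661555/4236609869111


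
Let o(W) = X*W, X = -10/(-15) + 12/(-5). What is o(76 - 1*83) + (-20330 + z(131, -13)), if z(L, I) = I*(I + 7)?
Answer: -303598/15 ≈ -20240.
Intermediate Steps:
X = -26/15 (X = -10*(-1/15) + 12*(-⅕) = ⅔ - 12/5 = -26/15 ≈ -1.7333)
z(L, I) = I*(7 + I)
o(W) = -26*W/15
o(76 - 1*83) + (-20330 + z(131, -13)) = -26*(76 - 1*83)/15 + (-20330 - 13*(7 - 13)) = -26*(76 - 83)/15 + (-20330 - 13*(-6)) = -26/15*(-7) + (-20330 + 78) = 182/15 - 20252 = -303598/15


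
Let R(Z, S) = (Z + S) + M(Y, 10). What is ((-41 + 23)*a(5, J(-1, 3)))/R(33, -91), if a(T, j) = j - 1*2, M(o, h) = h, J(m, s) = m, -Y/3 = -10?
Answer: -9/8 ≈ -1.1250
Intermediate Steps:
Y = 30 (Y = -3*(-10) = 30)
a(T, j) = -2 + j (a(T, j) = j - 2 = -2 + j)
R(Z, S) = 10 + S + Z (R(Z, S) = (Z + S) + 10 = (S + Z) + 10 = 10 + S + Z)
((-41 + 23)*a(5, J(-1, 3)))/R(33, -91) = ((-41 + 23)*(-2 - 1))/(10 - 91 + 33) = -18*(-3)/(-48) = 54*(-1/48) = -9/8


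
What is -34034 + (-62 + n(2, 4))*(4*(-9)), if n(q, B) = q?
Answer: -31874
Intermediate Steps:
-34034 + (-62 + n(2, 4))*(4*(-9)) = -34034 + (-62 + 2)*(4*(-9)) = -34034 - 60*(-36) = -34034 + 2160 = -31874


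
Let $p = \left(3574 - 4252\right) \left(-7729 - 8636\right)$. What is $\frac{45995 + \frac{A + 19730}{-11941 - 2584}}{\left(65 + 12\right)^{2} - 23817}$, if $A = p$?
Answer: $- \frac{26278487}{10392928} \approx -2.5285$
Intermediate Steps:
$p = 11095470$ ($p = \left(-678\right) \left(-16365\right) = 11095470$)
$A = 11095470$
$\frac{45995 + \frac{A + 19730}{-11941 - 2584}}{\left(65 + 12\right)^{2} - 23817} = \frac{45995 + \frac{11095470 + 19730}{-11941 - 2584}}{\left(65 + 12\right)^{2} - 23817} = \frac{45995 + \frac{11115200}{-14525}}{77^{2} - 23817} = \frac{45995 + 11115200 \left(- \frac{1}{14525}\right)}{5929 - 23817} = \frac{45995 - \frac{444608}{581}}{-17888} = \frac{26278487}{581} \left(- \frac{1}{17888}\right) = - \frac{26278487}{10392928}$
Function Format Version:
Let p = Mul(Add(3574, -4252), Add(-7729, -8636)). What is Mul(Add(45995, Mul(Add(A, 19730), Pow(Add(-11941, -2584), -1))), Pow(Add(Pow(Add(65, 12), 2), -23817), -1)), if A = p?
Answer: Rational(-26278487, 10392928) ≈ -2.5285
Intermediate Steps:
p = 11095470 (p = Mul(-678, -16365) = 11095470)
A = 11095470
Mul(Add(45995, Mul(Add(A, 19730), Pow(Add(-11941, -2584), -1))), Pow(Add(Pow(Add(65, 12), 2), -23817), -1)) = Mul(Add(45995, Mul(Add(11095470, 19730), Pow(Add(-11941, -2584), -1))), Pow(Add(Pow(Add(65, 12), 2), -23817), -1)) = Mul(Add(45995, Mul(11115200, Pow(-14525, -1))), Pow(Add(Pow(77, 2), -23817), -1)) = Mul(Add(45995, Mul(11115200, Rational(-1, 14525))), Pow(Add(5929, -23817), -1)) = Mul(Add(45995, Rational(-444608, 581)), Pow(-17888, -1)) = Mul(Rational(26278487, 581), Rational(-1, 17888)) = Rational(-26278487, 10392928)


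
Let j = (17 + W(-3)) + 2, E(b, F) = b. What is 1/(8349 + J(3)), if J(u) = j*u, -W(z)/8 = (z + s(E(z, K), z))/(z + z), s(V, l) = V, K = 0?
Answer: 1/8382 ≈ 0.00011930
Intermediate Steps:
W(z) = -8 (W(z) = -8*(z + z)/(z + z) = -8*2*z/(2*z) = -8*2*z*1/(2*z) = -8*1 = -8)
j = 11 (j = (17 - 8) + 2 = 9 + 2 = 11)
J(u) = 11*u
1/(8349 + J(3)) = 1/(8349 + 11*3) = 1/(8349 + 33) = 1/8382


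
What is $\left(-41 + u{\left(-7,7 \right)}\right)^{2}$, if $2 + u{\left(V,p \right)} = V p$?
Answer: $8464$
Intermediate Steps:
$u{\left(V,p \right)} = -2 + V p$
$\left(-41 + u{\left(-7,7 \right)}\right)^{2} = \left(-41 - 51\right)^{2} = \left(-92\right)^{2} = 8464$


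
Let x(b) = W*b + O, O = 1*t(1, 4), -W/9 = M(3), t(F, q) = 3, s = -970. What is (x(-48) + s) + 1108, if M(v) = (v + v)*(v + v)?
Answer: 15693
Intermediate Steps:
M(v) = 4*v**2 (M(v) = (2*v)*(2*v) = 4*v**2)
W = -324 (W = -36*3**2 = -36*9 = -9*36 = -324)
O = 3 (O = 1*3 = 3)
x(b) = 3 - 324*b (x(b) = -324*b + 3 = 3 - 324*b)
(x(-48) + s) + 1108 = ((3 - 324*(-48)) - 970) + 1108 = ((3 + 15552) - 970) + 1108 = (15555 - 970) + 1108 = 14585 + 1108 = 15693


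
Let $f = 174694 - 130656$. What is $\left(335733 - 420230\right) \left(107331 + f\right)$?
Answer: $-12790226393$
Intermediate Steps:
$f = 44038$ ($f = 174694 - 130656 = 44038$)
$\left(335733 - 420230\right) \left(107331 + f\right) = \left(335733 - 420230\right) \left(107331 + 44038\right) = \left(-84497\right) 151369 = -12790226393$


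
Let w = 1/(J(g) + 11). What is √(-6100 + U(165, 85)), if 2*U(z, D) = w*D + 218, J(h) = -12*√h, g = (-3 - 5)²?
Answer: I*√23966/2 ≈ 77.405*I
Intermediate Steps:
g = 64 (g = (-8)² = 64)
w = -1/85 (w = 1/(-12*√64 + 11) = 1/(-12*8 + 11) = 1/(-96 + 11) = 1/(-85) = -1/85 ≈ -0.011765)
U(z, D) = 109 - D/170 (U(z, D) = (-D/85 + 218)/2 = (218 - D/85)/2 = 109 - D/170)
√(-6100 + U(165, 85)) = √(-6100 + (109 - 1/170*85)) = √(-6100 + (109 - ½)) = √(-6100 + 217/2) = √(-11983/2) = I*√23966/2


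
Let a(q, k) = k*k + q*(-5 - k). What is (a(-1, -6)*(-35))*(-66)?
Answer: 80850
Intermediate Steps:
a(q, k) = k² + q*(-5 - k)
(a(-1, -6)*(-35))*(-66) = (((-6)² - 5*(-1) - 1*(-6)*(-1))*(-35))*(-66) = ((36 + 5 - 6)*(-35))*(-66) = (35*(-35))*(-66) = -1225*(-66) = 80850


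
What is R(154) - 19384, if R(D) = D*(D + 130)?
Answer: 24352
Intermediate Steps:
R(D) = D*(130 + D)
R(154) - 19384 = 154*(130 + 154) - 19384 = 154*284 - 19384 = 43736 - 19384 = 24352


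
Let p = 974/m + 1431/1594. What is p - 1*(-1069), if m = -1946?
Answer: 1658594463/1550962 ≈ 1069.4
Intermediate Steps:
p = 616085/1550962 (p = 974/(-1946) + 1431/1594 = 974*(-1/1946) + 1431*(1/1594) = -487/973 + 1431/1594 = 616085/1550962 ≈ 0.39723)
p - 1*(-1069) = 616085/1550962 - 1*(-1069) = 616085/1550962 + 1069 = 1658594463/1550962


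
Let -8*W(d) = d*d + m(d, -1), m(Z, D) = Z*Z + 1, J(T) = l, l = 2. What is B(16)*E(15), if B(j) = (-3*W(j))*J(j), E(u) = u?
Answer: 23085/4 ≈ 5771.3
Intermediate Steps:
J(T) = 2
m(Z, D) = 1 + Z**2 (m(Z, D) = Z**2 + 1 = 1 + Z**2)
W(d) = -1/8 - d**2/4 (W(d) = -(d*d + (1 + d**2))/8 = -(d**2 + (1 + d**2))/8 = -(1 + 2*d**2)/8 = -1/8 - d**2/4)
B(j) = 3/4 + 3*j**2/2 (B(j) = -3*(-1/8 - j**2/4)*2 = (3/8 + 3*j**2/4)*2 = 3/4 + 3*j**2/2)
B(16)*E(15) = (3/4 + (3/2)*16**2)*15 = (3/4 + (3/2)*256)*15 = (3/4 + 384)*15 = (1539/4)*15 = 23085/4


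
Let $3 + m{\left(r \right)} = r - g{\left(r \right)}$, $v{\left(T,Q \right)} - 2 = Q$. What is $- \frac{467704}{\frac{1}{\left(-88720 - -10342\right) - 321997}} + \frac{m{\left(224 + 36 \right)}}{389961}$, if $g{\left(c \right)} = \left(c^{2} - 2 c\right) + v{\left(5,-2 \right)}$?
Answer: $\frac{73022922687362177}{389961} \approx 1.8726 \cdot 10^{11}$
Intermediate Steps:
$v{\left(T,Q \right)} = 2 + Q$
$g{\left(c \right)} = c^{2} - 2 c$ ($g{\left(c \right)} = \left(c^{2} - 2 c\right) + \left(2 - 2\right) = \left(c^{2} - 2 c\right) + 0 = c^{2} - 2 c$)
$m{\left(r \right)} = -3 + r - r \left(-2 + r\right)$ ($m{\left(r \right)} = -3 - \left(- r + r \left(-2 + r\right)\right) = -3 + r - r \left(-2 + r\right)$)
$- \frac{467704}{\frac{1}{\left(-88720 - -10342\right) - 321997}} + \frac{m{\left(224 + 36 \right)}}{389961} = - \frac{467704}{\frac{1}{\left(-88720 - -10342\right) - 321997}} + \frac{-3 - \left(224 + 36\right)^{2} + 3 \left(224 + 36\right)}{389961} = - \frac{467704}{\frac{1}{\left(-88720 + 10342\right) - 321997}} + \left(-3 - 260^{2} + 3 \cdot 260\right) \frac{1}{389961} = - \frac{467704}{\frac{1}{-78378 - 321997}} + \left(-3 - 67600 + 780\right) \frac{1}{389961} = - \frac{467704}{\frac{1}{-400375}} + \left(-3 - 67600 + 780\right) \frac{1}{389961} = - \frac{467704}{- \frac{1}{400375}} - \frac{66823}{389961} = \left(-467704\right) \left(-400375\right) - \frac{66823}{389961} = 187256989000 - \frac{66823}{389961} = \frac{73022922687362177}{389961}$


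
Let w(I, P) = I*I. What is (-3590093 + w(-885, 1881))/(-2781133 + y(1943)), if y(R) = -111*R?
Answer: 1403434/1498403 ≈ 0.93662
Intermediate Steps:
w(I, P) = I²
(-3590093 + w(-885, 1881))/(-2781133 + y(1943)) = (-3590093 + (-885)²)/(-2781133 - 111*1943) = (-3590093 + 783225)/(-2781133 - 215673) = -2806868/(-2996806) = -2806868*(-1/2996806) = 1403434/1498403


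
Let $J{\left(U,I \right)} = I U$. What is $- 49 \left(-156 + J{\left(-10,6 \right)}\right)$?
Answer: $10584$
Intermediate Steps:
$- 49 \left(-156 + J{\left(-10,6 \right)}\right) = - 49 \left(-156 + 6 \left(-10\right)\right) = - 49 \left(-156 - 60\right) = \left(-49\right) \left(-216\right) = 10584$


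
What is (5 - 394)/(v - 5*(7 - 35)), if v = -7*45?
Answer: 389/175 ≈ 2.2229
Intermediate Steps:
v = -315
(5 - 394)/(v - 5*(7 - 35)) = (5 - 394)/(-315 - 5*(7 - 35)) = -389/(-315 - 5*(-28)) = -389/(-315 + 140) = -389/(-175) = -389*(-1/175) = 389/175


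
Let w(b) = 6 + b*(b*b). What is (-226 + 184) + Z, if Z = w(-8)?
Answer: -548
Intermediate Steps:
w(b) = 6 + b**3 (w(b) = 6 + b*b**2 = 6 + b**3)
Z = -506 (Z = 6 + (-8)**3 = 6 - 512 = -506)
(-226 + 184) + Z = (-226 + 184) - 506 = -42 - 506 = -548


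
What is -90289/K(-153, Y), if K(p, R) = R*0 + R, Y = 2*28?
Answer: -90289/56 ≈ -1612.3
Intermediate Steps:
Y = 56
K(p, R) = R (K(p, R) = 0 + R = R)
-90289/K(-153, Y) = -90289/56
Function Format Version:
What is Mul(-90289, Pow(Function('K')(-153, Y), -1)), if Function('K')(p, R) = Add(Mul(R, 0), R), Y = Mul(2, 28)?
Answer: Rational(-90289, 56) ≈ -1612.3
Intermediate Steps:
Y = 56
Function('K')(p, R) = R (Function('K')(p, R) = Add(0, R) = R)
Mul(-90289, Pow(Function('K')(-153, Y), -1)) = Mul(-90289, Pow(56, -1)) = Mul(-90289, Rational(1, 56)) = Rational(-90289, 56)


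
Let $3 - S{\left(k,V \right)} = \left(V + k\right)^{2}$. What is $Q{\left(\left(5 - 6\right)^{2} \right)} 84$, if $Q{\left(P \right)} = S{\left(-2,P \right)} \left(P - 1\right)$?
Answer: $0$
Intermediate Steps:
$S{\left(k,V \right)} = 3 - \left(V + k\right)^{2}$
$Q{\left(P \right)} = \left(-1 + P\right) \left(3 - \left(-2 + P\right)^{2}\right)$ ($Q{\left(P \right)} = \left(3 - \left(P - 2\right)^{2}\right) \left(P - 1\right) = \left(3 - \left(-2 + P\right)^{2}\right) \left(-1 + P\right) = \left(-1 + P\right) \left(3 - \left(-2 + P\right)^{2}\right)$)
$Q{\left(\left(5 - 6\right)^{2} \right)} 84 = - \left(-1 + \left(5 - 6\right)^{2}\right) \left(-3 + \left(-2 + \left(5 - 6\right)^{2}\right)^{2}\right) 84 = - \left(-1 + \left(-1\right)^{2}\right) \left(-3 + \left(-2 + \left(-1\right)^{2}\right)^{2}\right) 84 = - \left(-1 + 1\right) \left(-3 + \left(-2 + 1\right)^{2}\right) 84 = \left(-1\right) 0 \left(-3 + \left(-1\right)^{2}\right) 84 = \left(-1\right) 0 \left(-3 + 1\right) 84 = \left(-1\right) 0 \left(-2\right) 84 = 0 \cdot 84 = 0$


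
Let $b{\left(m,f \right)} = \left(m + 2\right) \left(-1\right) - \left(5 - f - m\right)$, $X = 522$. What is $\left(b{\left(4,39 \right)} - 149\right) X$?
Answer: $-61074$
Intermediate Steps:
$b{\left(m,f \right)} = -7 + f$ ($b{\left(m,f \right)} = \left(2 + m\right) \left(-1\right) - \left(5 - f - m\right) = \left(-2 - m\right) + \left(-5 + f + m\right) = -7 + f$)
$\left(b{\left(4,39 \right)} - 149\right) X = \left(\left(-7 + 39\right) - 149\right) 522 = \left(32 - 149\right) 522 = \left(-117\right) 522 = -61074$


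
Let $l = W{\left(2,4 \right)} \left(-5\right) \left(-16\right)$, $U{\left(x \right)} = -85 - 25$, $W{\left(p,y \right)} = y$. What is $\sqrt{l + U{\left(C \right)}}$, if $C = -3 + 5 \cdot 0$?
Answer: $\sqrt{210} \approx 14.491$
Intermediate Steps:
$C = -3$ ($C = -3 + 0 = -3$)
$U{\left(x \right)} = -110$
$l = 320$ ($l = 4 \left(-5\right) \left(-16\right) = \left(-20\right) \left(-16\right) = 320$)
$\sqrt{l + U{\left(C \right)}} = \sqrt{320 - 110} = \sqrt{210}$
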